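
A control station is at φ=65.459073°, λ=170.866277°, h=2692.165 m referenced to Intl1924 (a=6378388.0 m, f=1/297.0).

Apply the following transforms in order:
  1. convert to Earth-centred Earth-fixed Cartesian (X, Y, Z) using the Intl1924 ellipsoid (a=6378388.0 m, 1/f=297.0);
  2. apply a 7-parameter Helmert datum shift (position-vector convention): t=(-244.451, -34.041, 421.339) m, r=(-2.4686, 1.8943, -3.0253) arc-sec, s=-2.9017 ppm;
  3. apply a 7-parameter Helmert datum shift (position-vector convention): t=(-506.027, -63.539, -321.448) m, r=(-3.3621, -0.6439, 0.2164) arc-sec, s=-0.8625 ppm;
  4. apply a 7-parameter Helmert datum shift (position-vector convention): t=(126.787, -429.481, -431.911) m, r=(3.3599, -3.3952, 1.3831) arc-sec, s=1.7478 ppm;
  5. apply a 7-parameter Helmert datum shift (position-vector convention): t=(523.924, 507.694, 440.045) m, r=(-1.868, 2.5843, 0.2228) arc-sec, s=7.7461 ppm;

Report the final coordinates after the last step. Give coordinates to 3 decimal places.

start: φ=65.459073°, λ=170.866277°, h=2692.165 m
→ ECEF (a=6378388.000, f=1/297.0): X=-2624038.7817, Y=421887.1392, Z=5781735.2266
→ Helmert 7p (PV): X=-2624216.3324, Y=421959.5571, Z=5782158.8382
→ Helmert 7p (PV): X=-2624738.5890, Y=421987.1497, Z=5781817.3331
→ Helmert 7p (PV): X=-2624714.3903, Y=421446.6245, Z=5781359.1971
→ Helmert 7p (PV): X=-2624138.8173, Y=422007.1061, Z=5781873.0937

X=-2624138.817 m, Y=422007.106 m, Z=5781873.094 m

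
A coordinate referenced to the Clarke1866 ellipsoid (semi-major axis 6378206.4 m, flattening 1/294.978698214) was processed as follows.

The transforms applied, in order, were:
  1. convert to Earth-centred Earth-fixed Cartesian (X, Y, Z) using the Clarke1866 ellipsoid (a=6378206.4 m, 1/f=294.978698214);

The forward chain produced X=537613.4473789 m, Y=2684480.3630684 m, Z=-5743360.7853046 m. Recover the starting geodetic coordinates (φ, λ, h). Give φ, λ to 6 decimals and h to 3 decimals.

φ=-64.664258°, λ=78.675346°, h=1948.843 m

start: X=537613.4474, Y=2684480.3631, Z=-5743360.7853 m
→ geod (Bowring, a=6378206.400): φ=-64.66425800°, λ=78.67534600°, h=1948.8430 m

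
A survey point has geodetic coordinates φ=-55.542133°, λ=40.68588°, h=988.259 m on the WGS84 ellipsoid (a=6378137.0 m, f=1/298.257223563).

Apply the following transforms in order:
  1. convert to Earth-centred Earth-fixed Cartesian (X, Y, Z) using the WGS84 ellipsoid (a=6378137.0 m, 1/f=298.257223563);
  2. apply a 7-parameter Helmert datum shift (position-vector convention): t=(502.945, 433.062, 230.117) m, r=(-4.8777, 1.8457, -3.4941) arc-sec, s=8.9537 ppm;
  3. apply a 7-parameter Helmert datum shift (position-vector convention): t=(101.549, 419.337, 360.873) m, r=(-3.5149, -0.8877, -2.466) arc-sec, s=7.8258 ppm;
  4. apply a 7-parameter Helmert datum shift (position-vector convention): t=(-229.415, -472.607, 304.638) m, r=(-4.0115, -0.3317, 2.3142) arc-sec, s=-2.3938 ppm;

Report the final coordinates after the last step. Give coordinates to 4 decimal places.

start: φ=-55.542133°, λ=40.685880°, h=988.259 m
→ ECEF (a=6378137.000, f=1/298.257223563): X=2743170.0091, Y=2358322.5139, Z=-5236582.0918
→ Helmert 7p (PV): X=2743690.6072, Y=2358606.3877, Z=-5236479.1778
→ Helmert 7p (PV): X=2743864.3627, Y=2358922.1462, Z=-5236187.6690
→ Helmert 7p (PV): X=2743610.3339, Y=2358372.8426, Z=-5235911.9611

X=2743610.3339 m, Y=2358372.8426 m, Z=-5235911.9611 m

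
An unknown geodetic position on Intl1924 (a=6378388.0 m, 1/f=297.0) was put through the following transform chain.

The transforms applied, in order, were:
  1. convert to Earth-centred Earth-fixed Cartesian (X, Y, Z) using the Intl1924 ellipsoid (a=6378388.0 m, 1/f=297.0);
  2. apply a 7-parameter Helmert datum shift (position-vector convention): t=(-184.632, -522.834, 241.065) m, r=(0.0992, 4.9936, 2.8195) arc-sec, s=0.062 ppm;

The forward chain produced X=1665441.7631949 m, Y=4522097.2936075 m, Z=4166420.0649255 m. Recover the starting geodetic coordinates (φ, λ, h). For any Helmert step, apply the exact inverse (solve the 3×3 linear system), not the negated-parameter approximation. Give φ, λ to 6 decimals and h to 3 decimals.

φ=41.032724°, λ=69.782207°, h=1494.165 m

start: X=1665441.7632, Y=4522097.2936, Z=4166420.0649 m
→ Helmert⁻¹: X=1665587.2501, Y=4522599.0834, Z=4166216.8898
→ geod (Bowring, a=6378388.000): φ=41.03272400°, λ=69.78220700°, h=1494.1650 m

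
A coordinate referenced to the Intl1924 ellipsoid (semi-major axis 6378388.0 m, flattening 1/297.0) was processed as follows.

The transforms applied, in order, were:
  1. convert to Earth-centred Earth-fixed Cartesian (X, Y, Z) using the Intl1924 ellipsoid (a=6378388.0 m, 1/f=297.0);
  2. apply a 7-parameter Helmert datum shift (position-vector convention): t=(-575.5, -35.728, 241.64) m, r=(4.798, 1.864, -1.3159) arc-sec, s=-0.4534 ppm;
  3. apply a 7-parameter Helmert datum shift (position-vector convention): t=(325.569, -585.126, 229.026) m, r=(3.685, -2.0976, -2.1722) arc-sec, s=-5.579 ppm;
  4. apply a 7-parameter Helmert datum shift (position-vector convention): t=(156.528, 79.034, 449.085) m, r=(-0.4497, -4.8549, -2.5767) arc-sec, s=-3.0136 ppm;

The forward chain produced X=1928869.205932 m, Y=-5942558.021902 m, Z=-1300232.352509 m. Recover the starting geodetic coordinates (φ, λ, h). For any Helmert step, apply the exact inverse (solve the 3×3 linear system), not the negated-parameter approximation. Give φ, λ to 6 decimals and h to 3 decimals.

φ=-11.840735°, λ=-72.013702°, h=3902.758 m

start: X=1928869.2059, Y=-5942558.0219, Z=-1300232.3525 m
→ Helmert⁻¹: X=1928762.1109, Y=-5942628.0343, Z=-1300743.7111
→ Helmert⁻¹: X=1928496.6481, Y=-5942078.9909, Z=-1300893.4495
→ Helmert⁻¹: X=1929122.6880, Y=-5942063.9124, Z=-1300980.0256
→ geod (Bowring, a=6378388.000): φ=-11.84073500°, λ=-72.01370200°, h=3902.7580 m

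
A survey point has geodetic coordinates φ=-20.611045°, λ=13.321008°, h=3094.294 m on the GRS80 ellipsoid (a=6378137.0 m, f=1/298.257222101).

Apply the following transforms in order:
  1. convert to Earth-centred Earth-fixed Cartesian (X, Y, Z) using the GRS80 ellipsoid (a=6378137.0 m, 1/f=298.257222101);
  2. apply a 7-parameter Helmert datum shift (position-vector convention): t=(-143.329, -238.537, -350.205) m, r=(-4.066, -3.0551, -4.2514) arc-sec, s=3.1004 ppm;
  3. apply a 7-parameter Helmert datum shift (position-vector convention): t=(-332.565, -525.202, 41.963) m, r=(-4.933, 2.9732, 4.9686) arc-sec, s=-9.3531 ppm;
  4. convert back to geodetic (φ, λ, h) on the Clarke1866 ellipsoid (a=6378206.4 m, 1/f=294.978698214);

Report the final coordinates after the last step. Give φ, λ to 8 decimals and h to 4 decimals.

φ=-20.61765057°, λ=13.31422076°, h=2524.9757 m

start: φ=-20.611045°, λ=13.321008°, h=3094.294 m
→ ECEF (a=6378137.000, f=1/298.257222101): X=5814489.6908, Y=1376738.3809, Z=-2232229.4669
→ Helmert 7p (PV): X=5814425.8285, Y=1376340.2644, Z=-2232527.6099
→ Helmert 7p (PV): X=5813973.5466, Y=1375888.8562, Z=-2232581.4931
→ geod (Bowring, a=6378206.400): φ=-20.61765057°, λ=13.31422076°, h=2524.9757 m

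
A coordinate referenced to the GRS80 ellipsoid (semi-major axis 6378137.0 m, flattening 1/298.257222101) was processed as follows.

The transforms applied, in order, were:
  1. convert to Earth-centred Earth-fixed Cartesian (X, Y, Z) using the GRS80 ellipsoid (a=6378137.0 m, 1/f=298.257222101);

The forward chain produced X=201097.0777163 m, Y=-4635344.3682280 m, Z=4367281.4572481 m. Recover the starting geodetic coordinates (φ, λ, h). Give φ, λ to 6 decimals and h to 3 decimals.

φ=43.459572°, λ=-87.515871°, h=3749.259 m

start: X=201097.0777, Y=-4635344.3682, Z=4367281.4572 m
→ geod (Bowring, a=6378137.000): φ=43.45957200°, λ=-87.51587100°, h=3749.2590 m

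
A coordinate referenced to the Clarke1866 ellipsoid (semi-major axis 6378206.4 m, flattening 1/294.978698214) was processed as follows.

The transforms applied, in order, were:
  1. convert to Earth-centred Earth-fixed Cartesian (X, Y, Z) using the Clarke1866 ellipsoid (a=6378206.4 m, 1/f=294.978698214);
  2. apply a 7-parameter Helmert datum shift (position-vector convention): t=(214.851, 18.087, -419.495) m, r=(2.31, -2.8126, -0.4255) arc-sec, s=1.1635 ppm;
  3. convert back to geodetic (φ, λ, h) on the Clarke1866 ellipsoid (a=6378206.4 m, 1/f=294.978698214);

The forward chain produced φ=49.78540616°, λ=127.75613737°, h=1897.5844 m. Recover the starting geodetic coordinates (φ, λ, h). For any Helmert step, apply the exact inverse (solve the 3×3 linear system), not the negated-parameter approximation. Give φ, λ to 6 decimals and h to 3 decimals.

φ=49.787007°, λ=127.757580°, h=2286.214 m

start: φ=49.785406°, λ=127.756137°, h=1897.584 m
→ ECEF (a=6378206.400, f=1/294.978698214): X=-2527263.8640, Y=3263284.3401, Z=4848657.0757
→ Helmert⁻¹: X=-2527416.3848, Y=3263311.5482, Z=4849068.8459
→ geod (Bowring, a=6378206.400): φ=49.78700700°, λ=127.75758000°, h=2286.2140 m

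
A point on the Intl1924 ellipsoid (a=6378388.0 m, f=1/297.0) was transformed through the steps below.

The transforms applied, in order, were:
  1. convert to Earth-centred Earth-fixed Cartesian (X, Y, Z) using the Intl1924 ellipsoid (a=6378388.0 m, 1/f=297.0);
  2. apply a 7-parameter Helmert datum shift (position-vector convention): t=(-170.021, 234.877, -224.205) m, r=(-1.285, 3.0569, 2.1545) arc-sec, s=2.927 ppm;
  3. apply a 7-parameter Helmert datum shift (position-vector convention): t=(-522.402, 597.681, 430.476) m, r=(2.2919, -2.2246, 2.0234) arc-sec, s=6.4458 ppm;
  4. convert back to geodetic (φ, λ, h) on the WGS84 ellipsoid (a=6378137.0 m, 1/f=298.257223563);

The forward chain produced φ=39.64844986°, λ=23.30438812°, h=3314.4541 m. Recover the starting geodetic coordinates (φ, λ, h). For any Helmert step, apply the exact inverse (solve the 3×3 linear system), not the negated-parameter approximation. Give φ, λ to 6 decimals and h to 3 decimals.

φ=39.646170°, λ=23.291421°, h=3145.401 m

start: φ=39.648450°, λ=23.304388°, h=3314.454 m
→ ECEF (a=6378137.000, f=1/298.257223563): X=4518843.8310, Y=1946531.9035, Z=4050122.6054
→ Helmert⁻¹: X=4519399.8668, Y=1945922.3423, Z=4049595.6616
→ Helmert⁻¹: X=4519516.9611, Y=1945609.3323, Z=4049887.1141
→ geod (Bowring, a=6378388.000): φ=39.64617000°, λ=23.29142100°, h=3145.4010 m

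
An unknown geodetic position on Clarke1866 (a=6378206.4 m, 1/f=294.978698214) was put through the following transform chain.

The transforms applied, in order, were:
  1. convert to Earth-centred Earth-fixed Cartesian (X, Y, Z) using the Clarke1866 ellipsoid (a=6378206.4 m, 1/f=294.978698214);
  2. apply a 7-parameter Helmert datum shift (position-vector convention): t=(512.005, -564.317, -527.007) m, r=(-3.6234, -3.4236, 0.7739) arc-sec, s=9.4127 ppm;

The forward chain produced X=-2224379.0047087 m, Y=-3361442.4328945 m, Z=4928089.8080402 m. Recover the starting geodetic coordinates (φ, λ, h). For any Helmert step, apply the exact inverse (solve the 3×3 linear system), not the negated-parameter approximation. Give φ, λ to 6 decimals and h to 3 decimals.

φ=50.914146°, λ=-123.503003°, h=1577.004 m

start: X=-2224379.0047, Y=-3361442.4329, Z=4928089.8080 m
→ Helmert⁻¹: X=-2224800.8733, Y=-3360924.7124, Z=4928548.3108
→ geod (Bowring, a=6378206.400): φ=50.91414600°, λ=-123.50300300°, h=1577.0040 m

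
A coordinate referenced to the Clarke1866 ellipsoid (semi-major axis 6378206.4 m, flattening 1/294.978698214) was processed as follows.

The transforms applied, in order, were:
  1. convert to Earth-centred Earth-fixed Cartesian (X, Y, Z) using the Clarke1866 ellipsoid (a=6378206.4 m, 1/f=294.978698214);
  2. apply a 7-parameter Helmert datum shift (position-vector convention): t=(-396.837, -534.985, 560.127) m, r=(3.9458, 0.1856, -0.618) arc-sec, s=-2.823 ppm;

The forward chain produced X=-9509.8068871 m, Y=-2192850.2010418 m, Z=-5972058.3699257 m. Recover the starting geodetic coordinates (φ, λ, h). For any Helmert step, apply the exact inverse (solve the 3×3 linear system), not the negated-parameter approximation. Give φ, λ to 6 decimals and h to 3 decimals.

start: X=-9509.8069, Y=-2192850.2010, Z=-5972058.3699 m
→ Helmert⁻¹: X=-9101.0525, Y=-2192435.6866, Z=-5972593.4251
→ geod (Bowring, a=6378206.400): φ=-69.96802300°, λ=-90.23784000°, h=3149.6320 m

φ=-69.968023°, λ=-90.237840°, h=3149.632 m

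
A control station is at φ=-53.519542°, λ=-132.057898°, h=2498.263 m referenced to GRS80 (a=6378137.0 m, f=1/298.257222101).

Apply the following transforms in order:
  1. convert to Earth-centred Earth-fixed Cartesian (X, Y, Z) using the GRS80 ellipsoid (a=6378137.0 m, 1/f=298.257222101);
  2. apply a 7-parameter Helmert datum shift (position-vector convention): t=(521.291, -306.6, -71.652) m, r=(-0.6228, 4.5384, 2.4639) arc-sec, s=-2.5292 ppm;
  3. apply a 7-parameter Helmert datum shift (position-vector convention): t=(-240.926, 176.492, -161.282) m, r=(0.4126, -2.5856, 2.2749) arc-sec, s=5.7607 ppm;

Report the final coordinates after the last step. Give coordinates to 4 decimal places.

X=-2546486.2051 m, Y=-2822941.4937 m, Z=-5107362.0626 m

start: φ=-53.519542°, λ=-132.057898°, h=2498.263 m
→ ECEF (a=6378137.000, f=1/298.257222101): X=-2546774.8463, Y=-2822738.5519, Z=-5107139.6175
→ Helmert 7p (PV): X=-2546325.7665, Y=-2823083.8552, Z=-5107133.7935
→ Helmert 7p (PV): X=-2546486.2051, Y=-2822941.4937, Z=-5107362.0626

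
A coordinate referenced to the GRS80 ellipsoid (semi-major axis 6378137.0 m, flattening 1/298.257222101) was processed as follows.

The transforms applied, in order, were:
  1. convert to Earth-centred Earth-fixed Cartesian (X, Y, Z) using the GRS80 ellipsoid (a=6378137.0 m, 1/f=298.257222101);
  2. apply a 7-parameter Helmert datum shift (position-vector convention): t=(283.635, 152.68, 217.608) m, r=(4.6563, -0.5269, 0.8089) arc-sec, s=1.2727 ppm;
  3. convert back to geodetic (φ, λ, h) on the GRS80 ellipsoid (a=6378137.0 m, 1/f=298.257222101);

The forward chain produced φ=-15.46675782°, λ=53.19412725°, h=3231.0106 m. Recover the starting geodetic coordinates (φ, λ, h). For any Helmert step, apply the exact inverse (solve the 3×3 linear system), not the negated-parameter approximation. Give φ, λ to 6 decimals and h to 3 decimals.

φ=-15.470486°, λ=53.194985°, h=2999.552 m

start: φ=-15.466758°, λ=53.194127°, h=3231.011 m
→ ECEF (a=6378137.000, f=1/298.257222101): X=3685537.9683, Y=4925507.6626, Z=-1690794.1582
→ Helmert⁻¹: X=3685264.6384, Y=4925296.0855, Z=-1691130.2135
→ geod (Bowring, a=6378137.000): φ=-15.47048600°, λ=53.19498500°, h=2999.5520 m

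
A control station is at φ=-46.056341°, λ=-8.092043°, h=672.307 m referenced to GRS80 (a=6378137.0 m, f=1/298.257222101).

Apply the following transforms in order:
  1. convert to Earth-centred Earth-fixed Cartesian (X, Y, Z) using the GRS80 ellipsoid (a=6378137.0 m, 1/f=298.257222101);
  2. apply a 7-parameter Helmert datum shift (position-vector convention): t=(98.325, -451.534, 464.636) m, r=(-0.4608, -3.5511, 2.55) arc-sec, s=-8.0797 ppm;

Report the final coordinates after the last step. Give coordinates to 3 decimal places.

start: φ=-46.056341°, λ=-8.092043°, h=672.307 m
→ ECEF (a=6378137.000, f=1/298.257222101): X=4390128.5510, Y=-624185.7980, Z=-4570079.6351
→ Helmert 7p (PV): X=4390277.8005, Y=-624588.2247, Z=-4569501.0990

X=4390277.801 m, Y=-624588.225 m, Z=-4569501.099 m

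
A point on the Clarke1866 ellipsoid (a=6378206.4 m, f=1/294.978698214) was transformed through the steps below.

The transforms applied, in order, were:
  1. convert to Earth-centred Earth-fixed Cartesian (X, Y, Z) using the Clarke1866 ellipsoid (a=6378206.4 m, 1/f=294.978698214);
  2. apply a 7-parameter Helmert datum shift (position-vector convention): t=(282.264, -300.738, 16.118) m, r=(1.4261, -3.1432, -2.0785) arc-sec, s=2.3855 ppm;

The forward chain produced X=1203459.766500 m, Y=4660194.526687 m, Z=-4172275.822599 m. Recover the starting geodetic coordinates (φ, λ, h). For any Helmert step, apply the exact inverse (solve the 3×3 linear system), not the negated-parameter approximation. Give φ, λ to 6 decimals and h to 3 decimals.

φ=-41.112848°, λ=75.525524°, h=1001.555 m

start: X=1203459.7665, Y=4660194.5267, Z=-4172275.8226 m
→ Helmert⁻¹: X=1203064.0887, Y=4660467.4230, Z=-4172332.5428
→ geod (Bowring, a=6378206.400): φ=-41.11284800°, λ=75.52552400°, h=1001.5550 m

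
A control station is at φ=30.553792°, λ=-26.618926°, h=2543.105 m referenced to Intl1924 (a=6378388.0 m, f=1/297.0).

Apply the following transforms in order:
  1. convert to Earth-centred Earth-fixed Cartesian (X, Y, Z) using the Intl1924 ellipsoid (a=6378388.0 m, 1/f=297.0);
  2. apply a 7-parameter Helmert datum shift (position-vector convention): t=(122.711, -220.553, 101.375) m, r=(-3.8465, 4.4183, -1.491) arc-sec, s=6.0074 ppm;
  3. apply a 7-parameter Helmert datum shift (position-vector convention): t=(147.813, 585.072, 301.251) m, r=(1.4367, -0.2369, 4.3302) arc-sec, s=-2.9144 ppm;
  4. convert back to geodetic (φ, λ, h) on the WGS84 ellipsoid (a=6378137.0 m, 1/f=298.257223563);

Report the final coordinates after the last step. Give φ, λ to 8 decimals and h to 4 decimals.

start: φ=30.553792°, λ=-26.618926°, h=2543.105 m
→ ECEF (a=6378388.000, f=1/297.0): X=4916793.8462, Y=-2464178.6769, Z=3224731.0365
→ Helmert 7p (PV): X=4916997.3576, Y=-2464389.4385, Z=3224792.4159
→ Helmert 7p (PV): X=4917178.8725, Y=-2463716.4217, Z=3225072.7507
→ geod (Bowring, a=6378137.000): φ=30.55509653°, λ=-26.61282363°, h=3062.3549 m

φ=30.55509653°, λ=-26.61282363°, h=3062.3549 m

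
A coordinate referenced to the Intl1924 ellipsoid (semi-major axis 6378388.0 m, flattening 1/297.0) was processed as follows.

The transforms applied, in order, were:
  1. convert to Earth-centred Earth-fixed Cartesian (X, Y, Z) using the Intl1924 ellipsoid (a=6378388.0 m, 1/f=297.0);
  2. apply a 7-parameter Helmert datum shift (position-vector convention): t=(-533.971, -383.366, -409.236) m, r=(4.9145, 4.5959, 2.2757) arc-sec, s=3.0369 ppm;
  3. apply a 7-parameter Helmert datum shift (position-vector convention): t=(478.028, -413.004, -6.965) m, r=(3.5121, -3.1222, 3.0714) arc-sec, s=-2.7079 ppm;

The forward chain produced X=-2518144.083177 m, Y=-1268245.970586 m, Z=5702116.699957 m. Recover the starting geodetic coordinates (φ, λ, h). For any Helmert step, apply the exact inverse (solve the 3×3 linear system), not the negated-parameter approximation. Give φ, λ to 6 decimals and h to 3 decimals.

φ=63.848169°, λ=-153.288235°, h=180.875 m

start: X=-2518144.0832, Y=-1268245.9706, Z=5702116.7000 m
→ Helmert⁻¹: X=-2518561.4948, Y=-1267701.8048, Z=5702198.8142
→ Helmert⁻¹: X=-2518160.9192, Y=-1267150.9372, Z=5702564.8148
→ geod (Bowring, a=6378388.000): φ=63.84816900°, λ=-153.28823500°, h=180.8750 m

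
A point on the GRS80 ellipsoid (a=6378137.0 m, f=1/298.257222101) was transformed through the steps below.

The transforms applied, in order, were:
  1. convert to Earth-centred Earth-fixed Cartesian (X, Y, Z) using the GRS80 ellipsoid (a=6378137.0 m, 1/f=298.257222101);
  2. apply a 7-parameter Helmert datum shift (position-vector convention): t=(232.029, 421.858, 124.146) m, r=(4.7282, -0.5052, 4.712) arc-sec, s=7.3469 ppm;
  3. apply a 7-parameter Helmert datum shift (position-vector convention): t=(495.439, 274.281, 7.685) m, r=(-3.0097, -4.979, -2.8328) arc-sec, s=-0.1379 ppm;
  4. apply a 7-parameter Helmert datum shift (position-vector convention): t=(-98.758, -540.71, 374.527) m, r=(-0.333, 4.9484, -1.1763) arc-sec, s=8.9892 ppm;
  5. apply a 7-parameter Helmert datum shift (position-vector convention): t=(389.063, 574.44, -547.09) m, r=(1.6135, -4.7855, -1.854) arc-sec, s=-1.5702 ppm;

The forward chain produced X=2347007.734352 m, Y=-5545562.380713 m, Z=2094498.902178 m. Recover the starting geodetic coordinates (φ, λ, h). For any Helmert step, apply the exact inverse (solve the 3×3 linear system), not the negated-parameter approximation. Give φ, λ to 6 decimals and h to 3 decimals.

φ=19.298206°, λ=-67.071535°, h=-10.317 m

start: X=2347007.7344, Y=-5545562.3807, Z=2094498.9022 m
→ Helmert⁻¹: X=2346720.8134, Y=-5546108.0475, Z=2095038.2204
→ Helmert⁻¹: X=2346779.8481, Y=-5545507.4861, Z=2094692.2118
→ Helmert⁻¹: X=2346411.4573, Y=-5545780.8692, Z=2094547.2550
→ Helmert⁻¹: X=2346040.6224, Y=-5546167.5612, Z=2094529.1101
→ geod (Bowring, a=6378137.000): φ=19.29820600°, λ=-67.07153500°, h=-10.3170 m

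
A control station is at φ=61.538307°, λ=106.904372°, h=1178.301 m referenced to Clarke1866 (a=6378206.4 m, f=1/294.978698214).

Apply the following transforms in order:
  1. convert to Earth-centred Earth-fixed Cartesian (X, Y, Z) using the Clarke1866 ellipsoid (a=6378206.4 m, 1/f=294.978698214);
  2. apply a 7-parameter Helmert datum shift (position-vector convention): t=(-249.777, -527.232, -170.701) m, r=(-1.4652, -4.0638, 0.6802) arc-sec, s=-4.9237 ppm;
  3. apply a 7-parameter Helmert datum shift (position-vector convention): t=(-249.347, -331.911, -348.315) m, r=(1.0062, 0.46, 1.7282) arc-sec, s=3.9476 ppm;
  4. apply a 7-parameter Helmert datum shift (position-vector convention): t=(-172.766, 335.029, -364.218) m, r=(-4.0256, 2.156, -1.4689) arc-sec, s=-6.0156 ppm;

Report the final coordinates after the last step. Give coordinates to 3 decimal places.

start: φ=61.538307°, λ=106.904372°, h=1178.301 m
→ ECEF (a=6378206.400, f=1/294.978698214): X=-886344.5978, Y=2916503.4655, Z=5585017.4394
→ Helmert 7p (PV): X=-886709.6631, Y=2915998.6236, Z=5584781.0596
→ Helmert 7p (PV): X=-886974.4875, Y=2915643.5506, Z=5584470.9935
→ Helmert 7p (PV): X=-887062.7826, Y=2916076.3463, Z=5584025.5494

X=-887062.783 m, Y=2916076.346 m, Z=5584025.549 m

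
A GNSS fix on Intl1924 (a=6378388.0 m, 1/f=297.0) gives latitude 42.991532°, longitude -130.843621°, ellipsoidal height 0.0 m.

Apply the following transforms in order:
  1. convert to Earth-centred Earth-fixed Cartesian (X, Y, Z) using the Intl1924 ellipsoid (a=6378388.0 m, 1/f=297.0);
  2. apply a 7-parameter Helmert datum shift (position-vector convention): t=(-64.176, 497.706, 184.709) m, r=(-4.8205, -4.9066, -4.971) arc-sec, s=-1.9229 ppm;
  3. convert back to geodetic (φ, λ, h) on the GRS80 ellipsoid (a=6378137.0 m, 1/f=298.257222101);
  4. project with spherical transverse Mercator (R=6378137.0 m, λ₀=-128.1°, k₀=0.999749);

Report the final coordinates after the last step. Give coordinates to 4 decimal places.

start: φ=42.991532°, λ=-130.843621°, h=0.000 m
→ ECEF (a=6378388.000, f=1/297.0): X=-3056002.2002, Y=-3534968.1222, Z=4326889.2891
→ Helmert 7p (PV): X=-3056248.6199, Y=-3534288.8479, Z=4327075.5959
→ geod (Bowring, a=6378137.000): φ=42.99410311°, λ=-130.85135443°, h=77.6783 m
→ tm (R=6378137.0, λ₀=-128.1°): E=-223969.8155, N=4788548.8846

E=-223969.8155 m, N=4788548.8846 m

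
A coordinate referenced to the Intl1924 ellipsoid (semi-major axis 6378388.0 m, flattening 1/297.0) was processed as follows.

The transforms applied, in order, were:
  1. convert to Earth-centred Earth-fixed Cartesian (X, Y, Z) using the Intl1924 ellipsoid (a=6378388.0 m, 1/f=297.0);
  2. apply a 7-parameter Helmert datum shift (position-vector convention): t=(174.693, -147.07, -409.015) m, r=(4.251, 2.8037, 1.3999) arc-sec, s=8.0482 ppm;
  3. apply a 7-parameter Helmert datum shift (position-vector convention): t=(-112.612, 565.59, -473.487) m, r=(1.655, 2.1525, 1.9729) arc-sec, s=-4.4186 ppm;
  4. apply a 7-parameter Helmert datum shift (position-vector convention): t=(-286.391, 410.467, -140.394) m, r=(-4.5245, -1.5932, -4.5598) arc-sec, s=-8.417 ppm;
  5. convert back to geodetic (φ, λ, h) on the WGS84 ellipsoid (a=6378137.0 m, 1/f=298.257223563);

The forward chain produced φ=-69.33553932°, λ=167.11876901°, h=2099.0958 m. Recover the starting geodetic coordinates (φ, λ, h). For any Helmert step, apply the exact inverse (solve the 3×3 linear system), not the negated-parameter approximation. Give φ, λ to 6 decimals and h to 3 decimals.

start: φ=-69.335539°, λ=167.118769°, h=2099.096 m
→ ECEF (a=6378137.000, f=1/298.257223563): X=-2201346.6570, Y=503416.8002, Z=-5947248.2296
→ Helmert⁻¹: X=-2201135.8501, Y=503092.3602, Z=-5947129.8556
→ Helmert⁻¹: X=-2200966.0996, Y=502502.3282, Z=-5946709.6450
→ Helmert⁻¹: X=-2201038.8405, Y=502537.7414, Z=-5946293.0485
→ geod (Bowring, a=6378388.000): φ=-69.33721900°, λ=167.13877500°, h=859.3260 m

φ=-69.337219°, λ=167.138775°, h=859.326 m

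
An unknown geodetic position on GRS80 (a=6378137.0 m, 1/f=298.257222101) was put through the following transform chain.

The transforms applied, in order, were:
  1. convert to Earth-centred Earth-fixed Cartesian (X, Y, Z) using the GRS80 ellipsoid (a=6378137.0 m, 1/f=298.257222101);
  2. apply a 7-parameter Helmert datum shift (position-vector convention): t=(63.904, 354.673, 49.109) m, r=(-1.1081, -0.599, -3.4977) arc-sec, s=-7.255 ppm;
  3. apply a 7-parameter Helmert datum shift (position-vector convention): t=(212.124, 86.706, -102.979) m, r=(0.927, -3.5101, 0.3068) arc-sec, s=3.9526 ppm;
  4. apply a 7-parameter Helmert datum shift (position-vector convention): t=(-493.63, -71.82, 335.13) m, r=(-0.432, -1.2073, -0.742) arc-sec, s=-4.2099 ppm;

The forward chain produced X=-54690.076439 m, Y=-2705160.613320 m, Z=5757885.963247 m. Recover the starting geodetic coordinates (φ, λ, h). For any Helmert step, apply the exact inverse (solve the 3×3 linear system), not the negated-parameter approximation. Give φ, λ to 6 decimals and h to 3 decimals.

start: X=-54690.0764, Y=-2705160.6133, Z=5757885.9632 m
→ Helmert⁻¹: X=-54153.2435, Y=-2705112.4350, Z=5757569.7235
→ Helmert⁻¹: X=-54271.1956, Y=-2705162.4915, Z=5757663.0259
→ Helmert⁻¹: X=-54272.8942, Y=-2705568.6448, Z=5757641.3114
→ geod (Bowring, a=6378137.000): φ=64.97410600°, λ=-91.14918200°, h=1271.5290 m

φ=64.974106°, λ=-91.149182°, h=1271.529 m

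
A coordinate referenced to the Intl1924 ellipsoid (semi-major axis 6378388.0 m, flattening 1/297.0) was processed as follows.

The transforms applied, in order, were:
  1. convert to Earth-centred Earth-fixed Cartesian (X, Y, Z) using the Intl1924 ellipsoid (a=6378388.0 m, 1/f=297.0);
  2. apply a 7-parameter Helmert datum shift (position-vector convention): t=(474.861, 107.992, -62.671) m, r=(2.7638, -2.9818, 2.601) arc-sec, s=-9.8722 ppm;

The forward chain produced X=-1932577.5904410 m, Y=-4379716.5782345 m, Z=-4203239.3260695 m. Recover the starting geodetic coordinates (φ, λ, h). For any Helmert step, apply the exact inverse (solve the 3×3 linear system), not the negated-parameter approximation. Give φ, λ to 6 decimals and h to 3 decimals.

φ=-41.472433°, λ=-113.815566°, h=1783.266 m

start: X=-1932577.5904, Y=-4379716.5782, Z=-4203239.3261 m
→ Helmert⁻¹: X=-1933187.5269, Y=-4379899.7506, Z=-4203131.5161
→ geod (Bowring, a=6378388.000): φ=-41.47243300°, λ=-113.81556600°, h=1783.2660 m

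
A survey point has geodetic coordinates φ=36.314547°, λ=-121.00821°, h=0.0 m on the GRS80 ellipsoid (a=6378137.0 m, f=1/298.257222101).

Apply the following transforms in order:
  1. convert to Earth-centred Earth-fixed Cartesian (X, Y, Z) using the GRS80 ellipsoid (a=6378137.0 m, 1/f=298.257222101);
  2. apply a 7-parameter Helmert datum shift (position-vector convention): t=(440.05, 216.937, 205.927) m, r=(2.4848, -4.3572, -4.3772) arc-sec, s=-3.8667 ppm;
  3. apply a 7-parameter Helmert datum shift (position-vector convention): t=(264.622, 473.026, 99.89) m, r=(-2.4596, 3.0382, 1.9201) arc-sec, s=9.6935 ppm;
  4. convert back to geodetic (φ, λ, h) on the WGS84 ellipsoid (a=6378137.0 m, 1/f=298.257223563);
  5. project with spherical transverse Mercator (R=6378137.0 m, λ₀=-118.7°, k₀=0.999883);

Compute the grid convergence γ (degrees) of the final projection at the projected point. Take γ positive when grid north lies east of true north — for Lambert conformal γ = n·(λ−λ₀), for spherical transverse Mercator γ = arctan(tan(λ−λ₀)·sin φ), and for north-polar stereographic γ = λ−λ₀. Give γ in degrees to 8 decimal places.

start: φ=36.314547°, λ=-121.008210°, h=0.000 m
→ ECEF (a=6378137.000, f=1/298.257222101): X=-2650711.9862, Y=-4410094.0410, Z=3756372.1292
→ Helmert 7p (PV): X=-2650434.6245, Y=-4409849.0517, Z=3756454.4105
→ Helmert 7p (PV): X=-2650099.3116, Y=-4409398.6513, Z=3756682.3396
→ geod (Bowring, a=6378137.000): φ=36.32166562°, λ=-121.00635139°, h=-550.8160 m
→ into tm (λ₀=-118.7°): φ=36.32166562°, λ−λ₀=-2.30635139°
convergence γ = -1.36657231°

-1.36657231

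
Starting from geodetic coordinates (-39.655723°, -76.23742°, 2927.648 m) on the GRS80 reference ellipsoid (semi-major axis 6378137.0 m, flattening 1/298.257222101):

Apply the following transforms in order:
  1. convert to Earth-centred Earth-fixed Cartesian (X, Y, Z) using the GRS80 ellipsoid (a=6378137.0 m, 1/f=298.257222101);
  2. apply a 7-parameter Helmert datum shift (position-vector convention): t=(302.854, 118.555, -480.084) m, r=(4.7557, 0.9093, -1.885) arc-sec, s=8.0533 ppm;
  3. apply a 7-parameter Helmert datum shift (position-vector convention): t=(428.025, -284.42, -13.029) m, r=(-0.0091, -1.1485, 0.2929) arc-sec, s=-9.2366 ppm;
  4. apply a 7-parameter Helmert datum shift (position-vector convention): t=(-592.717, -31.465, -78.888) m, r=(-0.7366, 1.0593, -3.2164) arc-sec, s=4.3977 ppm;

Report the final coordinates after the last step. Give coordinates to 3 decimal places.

X=1170346.090 m, Y=-4778367.654 m, Z=-4051180.385 m

start: φ=-39.655723°, λ=-76.237420°, h=2927.648 m
→ ECEF (a=6378137.000, f=1/298.257222101): X=1170331.6632, Y=-4778206.4132, Z=-4050497.8184
→ Helmert 7p (PV): X=1170582.4187, Y=-4778043.6438, Z=-4051125.8502
→ Helmert 7p (PV): X=1171028.9732, Y=-4778282.4474, Z=-4051094.7319
→ Helmert 7p (PV): X=1170346.0903, Y=-4778367.6535, Z=-4051180.3854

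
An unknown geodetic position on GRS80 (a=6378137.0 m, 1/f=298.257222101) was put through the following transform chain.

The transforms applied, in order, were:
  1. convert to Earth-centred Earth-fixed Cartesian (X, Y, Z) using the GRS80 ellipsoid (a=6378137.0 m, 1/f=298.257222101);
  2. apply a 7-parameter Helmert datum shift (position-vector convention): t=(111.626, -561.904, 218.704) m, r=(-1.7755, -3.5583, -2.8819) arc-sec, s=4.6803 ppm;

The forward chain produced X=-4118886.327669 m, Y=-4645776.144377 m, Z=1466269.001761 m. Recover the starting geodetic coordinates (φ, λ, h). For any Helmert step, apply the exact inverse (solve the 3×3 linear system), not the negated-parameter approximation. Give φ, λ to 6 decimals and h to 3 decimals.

start: X=-4118886.3277, Y=-4645776.1444, Z=1466269.0018 m
→ Helmert⁻¹: X=-4118888.4813, Y=-4645262.6677, Z=1466074.5059
→ geod (Bowring, a=6378137.000): φ=13.37303200°, λ=-131.56294900°, h=2110.8720 m

φ=13.373032°, λ=-131.562949°, h=2110.872 m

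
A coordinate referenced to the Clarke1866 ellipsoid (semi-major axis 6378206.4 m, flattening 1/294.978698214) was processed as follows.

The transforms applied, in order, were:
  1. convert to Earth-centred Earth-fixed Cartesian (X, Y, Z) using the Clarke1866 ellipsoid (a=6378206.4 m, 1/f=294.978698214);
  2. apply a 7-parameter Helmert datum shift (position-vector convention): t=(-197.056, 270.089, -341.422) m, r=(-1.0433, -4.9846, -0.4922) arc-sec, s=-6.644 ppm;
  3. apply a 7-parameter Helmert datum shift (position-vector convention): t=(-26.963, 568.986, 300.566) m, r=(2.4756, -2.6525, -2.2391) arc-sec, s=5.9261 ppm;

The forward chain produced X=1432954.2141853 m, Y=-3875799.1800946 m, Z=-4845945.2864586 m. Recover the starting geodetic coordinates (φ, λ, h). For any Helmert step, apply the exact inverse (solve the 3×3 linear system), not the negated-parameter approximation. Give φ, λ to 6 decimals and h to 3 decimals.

start: X=1432954.2142, Y=-3875799.1801, Z=-4845945.2865 m
→ Helmert⁻¹: X=1432952.4448, Y=-3876387.8033, Z=-4846189.0360
→ Helmert⁻¹: X=1433051.1664, Y=-3876655.7183, Z=-4845934.0495
→ geod (Bowring, a=6378206.400): φ=-49.73138900°, λ=-69.71257700°, h=3417.0570 m

φ=-49.731389°, λ=-69.712577°, h=3417.057 m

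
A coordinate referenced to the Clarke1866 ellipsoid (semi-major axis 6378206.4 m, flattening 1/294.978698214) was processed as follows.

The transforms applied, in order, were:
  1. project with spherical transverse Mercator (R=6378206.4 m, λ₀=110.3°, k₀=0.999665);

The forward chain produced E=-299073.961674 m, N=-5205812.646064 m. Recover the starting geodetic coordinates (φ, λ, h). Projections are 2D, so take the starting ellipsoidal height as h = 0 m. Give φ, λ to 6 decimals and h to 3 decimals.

start: E=-299073.9617, N=-5205812.6461 m
→ tm⁻¹: φ=-46.71280400°, λ=106.38021200°

φ=-46.712804°, λ=106.380212°, h=0.000 m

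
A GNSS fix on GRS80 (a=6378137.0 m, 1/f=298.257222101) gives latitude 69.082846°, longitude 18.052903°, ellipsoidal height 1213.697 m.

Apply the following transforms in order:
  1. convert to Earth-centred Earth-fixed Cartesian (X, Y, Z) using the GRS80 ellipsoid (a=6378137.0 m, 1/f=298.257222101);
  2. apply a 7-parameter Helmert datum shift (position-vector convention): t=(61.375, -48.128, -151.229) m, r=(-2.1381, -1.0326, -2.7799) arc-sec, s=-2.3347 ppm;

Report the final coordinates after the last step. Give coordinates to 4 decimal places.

start: φ=69.082846°, λ=18.052903°, h=1213.697 m
→ ECEF (a=6378137.000, f=1/298.257222101): X=2171770.2744, Y=707868.5691, Z=5936412.2300
→ Helmert 7p (PV): X=2171806.4004, Y=707851.0544, Z=5936250.6759

X=2171806.4004 m, Y=707851.0544 m, Z=5936250.6759 m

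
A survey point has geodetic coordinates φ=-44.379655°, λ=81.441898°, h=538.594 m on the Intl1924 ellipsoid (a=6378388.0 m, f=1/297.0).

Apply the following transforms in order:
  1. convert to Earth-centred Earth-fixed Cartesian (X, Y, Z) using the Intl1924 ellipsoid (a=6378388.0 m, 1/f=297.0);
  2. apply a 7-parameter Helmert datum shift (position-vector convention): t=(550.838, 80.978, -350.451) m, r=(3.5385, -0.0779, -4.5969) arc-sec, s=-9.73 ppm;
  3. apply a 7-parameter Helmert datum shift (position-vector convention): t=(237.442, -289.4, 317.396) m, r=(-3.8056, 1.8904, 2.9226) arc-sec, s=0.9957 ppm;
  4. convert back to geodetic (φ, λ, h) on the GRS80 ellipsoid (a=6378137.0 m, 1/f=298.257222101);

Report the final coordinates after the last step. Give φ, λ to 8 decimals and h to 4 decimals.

start: φ=-44.379655°, λ=81.441898°, h=538.594 m
→ ECEF (a=6378388.000, f=1/297.0): X=679576.1746, Y=4515819.9776, Z=-4438795.9321
→ Helmert 7p (PV): X=680222.7171, Y=4515918.0189, Z=-4439025.4682
→ Helmert 7p (PV): X=680356.1662, Y=4515560.8532, Z=-4438802.0454
→ geod (Bowring, a=6378137.000): φ=-44.37975410°, λ=81.43173667°, h=649.1226 m

φ=-44.37975410°, λ=81.43173667°, h=649.1226 m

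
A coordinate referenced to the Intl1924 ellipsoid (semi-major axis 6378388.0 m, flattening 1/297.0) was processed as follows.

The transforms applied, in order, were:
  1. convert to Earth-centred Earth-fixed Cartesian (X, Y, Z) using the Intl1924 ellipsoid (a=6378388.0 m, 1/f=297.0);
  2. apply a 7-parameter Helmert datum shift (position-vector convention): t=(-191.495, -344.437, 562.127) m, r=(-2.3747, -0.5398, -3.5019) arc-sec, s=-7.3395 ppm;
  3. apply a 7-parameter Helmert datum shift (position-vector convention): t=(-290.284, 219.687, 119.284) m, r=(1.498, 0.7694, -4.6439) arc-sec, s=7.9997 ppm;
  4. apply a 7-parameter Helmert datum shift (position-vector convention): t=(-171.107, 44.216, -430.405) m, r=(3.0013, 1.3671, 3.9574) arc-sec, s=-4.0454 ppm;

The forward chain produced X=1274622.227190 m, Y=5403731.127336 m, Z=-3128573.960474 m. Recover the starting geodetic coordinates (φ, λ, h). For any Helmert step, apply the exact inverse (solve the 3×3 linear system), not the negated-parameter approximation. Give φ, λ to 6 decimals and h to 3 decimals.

start: X=1274622.2272, Y=5403731.1273, Z=-3128573.9605 m
→ Helmert⁻¹: X=1274922.8991, Y=5403638.7929, Z=-3128226.3869
→ Helmert⁻¹: X=1275092.9980, Y=5403381.8686, Z=-3128355.1311
→ Helmert⁻¹: X=1275193.9202, Y=5403823.6388, Z=-3128881.3466
→ geod (Bowring, a=6378388.000): φ=-29.56834500°, λ=76.72225300°, h=-19.2560 m

φ=-29.568345°, λ=76.722253°, h=-19.256 m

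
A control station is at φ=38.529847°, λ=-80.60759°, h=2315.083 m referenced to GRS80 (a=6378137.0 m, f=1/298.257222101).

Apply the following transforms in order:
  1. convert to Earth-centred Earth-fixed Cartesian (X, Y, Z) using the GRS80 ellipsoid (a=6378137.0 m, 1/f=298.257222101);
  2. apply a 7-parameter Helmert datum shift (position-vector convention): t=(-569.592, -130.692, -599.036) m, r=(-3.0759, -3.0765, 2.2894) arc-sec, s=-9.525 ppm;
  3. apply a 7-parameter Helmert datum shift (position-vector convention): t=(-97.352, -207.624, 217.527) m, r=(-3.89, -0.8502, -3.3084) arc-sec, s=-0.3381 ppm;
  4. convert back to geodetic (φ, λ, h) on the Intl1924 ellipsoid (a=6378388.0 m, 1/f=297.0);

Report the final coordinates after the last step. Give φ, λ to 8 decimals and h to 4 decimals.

start: φ=38.529847°, λ=-80.607590°, h=2315.083 m
→ ECEF (a=6378137.000, f=1/298.257222101): X=815620.1224, Y=-4930815.4040, Z=3953063.9137
→ Helmert 7p (PV): X=815038.5293, Y=-4930831.1282, Z=3952512.9194
→ Helmert 7p (PV): X=814845.5215, Y=-4930975.6165, Z=3952825.4613
→ geod (Bowring, a=6378388.000): φ=38.52879054°, λ=-80.61665078°, h=1975.7387 m

φ=38.52879054°, λ=-80.61665078°, h=1975.7387 m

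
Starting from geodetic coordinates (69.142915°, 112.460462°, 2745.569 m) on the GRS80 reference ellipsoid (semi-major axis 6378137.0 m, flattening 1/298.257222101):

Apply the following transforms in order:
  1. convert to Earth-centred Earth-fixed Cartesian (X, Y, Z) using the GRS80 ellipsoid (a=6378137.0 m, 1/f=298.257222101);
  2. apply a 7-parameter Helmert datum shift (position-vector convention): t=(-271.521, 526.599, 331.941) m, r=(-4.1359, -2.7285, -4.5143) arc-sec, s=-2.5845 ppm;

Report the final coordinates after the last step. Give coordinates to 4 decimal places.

start: φ=69.142915°, λ=112.460462°, h=2745.569 m
→ ECEF (a=6378137.000, f=1/298.257222101): X=-870493.0725, Y=2105664.8611, Z=5940233.1730
→ Helmert 7p (PV): X=-870794.8374, Y=2106324.1792, Z=5940496.0250

X=-870794.8374 m, Y=2106324.1792 m, Z=5940496.0250 m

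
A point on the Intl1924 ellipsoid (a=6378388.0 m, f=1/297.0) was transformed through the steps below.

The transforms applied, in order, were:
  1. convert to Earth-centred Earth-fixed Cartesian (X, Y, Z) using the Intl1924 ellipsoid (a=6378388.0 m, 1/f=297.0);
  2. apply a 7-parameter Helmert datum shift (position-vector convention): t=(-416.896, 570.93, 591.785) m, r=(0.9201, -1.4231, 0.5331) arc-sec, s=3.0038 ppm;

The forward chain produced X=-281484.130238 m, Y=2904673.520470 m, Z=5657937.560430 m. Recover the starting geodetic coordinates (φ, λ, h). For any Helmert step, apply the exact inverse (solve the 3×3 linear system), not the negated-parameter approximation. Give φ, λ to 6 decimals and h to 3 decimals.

φ=62.875233°, λ=95.527071°, h=3979.085 m

start: X=-281484.1302, Y=2904673.5205, Z=5657937.5604 m
→ Helmert⁻¹: X=-281019.8521, Y=2904119.8295, Z=5657317.7662
→ geod (Bowring, a=6378388.000): φ=62.87523300°, λ=95.52707100°, h=3979.0850 m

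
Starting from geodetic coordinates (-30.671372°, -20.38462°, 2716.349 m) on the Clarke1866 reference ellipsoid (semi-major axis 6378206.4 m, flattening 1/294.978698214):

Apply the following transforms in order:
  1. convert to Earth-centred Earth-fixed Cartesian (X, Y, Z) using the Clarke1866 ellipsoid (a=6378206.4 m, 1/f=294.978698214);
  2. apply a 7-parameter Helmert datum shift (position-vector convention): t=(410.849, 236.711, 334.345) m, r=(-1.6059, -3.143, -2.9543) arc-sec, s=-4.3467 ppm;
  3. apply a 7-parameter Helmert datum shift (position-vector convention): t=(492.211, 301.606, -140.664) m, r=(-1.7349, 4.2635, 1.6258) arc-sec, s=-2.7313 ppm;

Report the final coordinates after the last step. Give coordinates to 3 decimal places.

X=5149948.817 m, Y=-1912898.137 m, Z=-3235600.620 m

start: φ=-30.671372°, λ=-20.384620°, h=2716.349 m
→ ECEF (a=6378206.400, f=1/294.978698214): X=5149112.0969, Y=-1913364.4299, Z=-3235820.2117
→ Helmert 7p (PV): X=5149522.4658, Y=-1913218.3445, Z=-3235378.4447
→ Helmert 7p (PV): X=5149948.8168, Y=-1912898.1368, Z=-3235600.6203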